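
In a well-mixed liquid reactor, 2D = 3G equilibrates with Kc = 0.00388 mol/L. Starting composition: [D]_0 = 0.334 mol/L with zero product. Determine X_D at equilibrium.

Let X = conversion of D; extent ξ = 0.334X/2 mol/L.
Concentrations: [D] = 0.334 − 0.334X; [G] = 0.501X.
Kc = [G]^3 / ([D]^2).
Solving Kc = 0.00388 for X ∈ (0,1): X = 0.137.

X = 0.137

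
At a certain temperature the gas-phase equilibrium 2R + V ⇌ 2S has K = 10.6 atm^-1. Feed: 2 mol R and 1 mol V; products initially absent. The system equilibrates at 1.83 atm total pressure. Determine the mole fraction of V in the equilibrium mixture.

y_V = 0.155

Basis: 2 mol R initially; let X = conversion of R. Extent ξ = X.
Moles: n_R = 2 − 2X; n_V = 1 − X; n_S = 2X.
Total moles n_T = 3 − X.
Mole fractions y_i = n_i/n_T; K = p_S^2 / (p_R^2 p_V) with p_i = y_i·P.
Equating to 10.6 atm^-1 and solving on 0 < X < 1: X = 0.634.
Then n_V = 0.366, n_T = 2.37, so y_V = 0.155.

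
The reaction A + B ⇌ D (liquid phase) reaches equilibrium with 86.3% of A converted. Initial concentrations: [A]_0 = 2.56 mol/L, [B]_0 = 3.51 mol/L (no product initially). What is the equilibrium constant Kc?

Kc = 4.84 L/mol

Let X = conversion of A.
Concentrations: [A] = 2.56 − 2.56X; [B] = 3.51 − 2.56X; [D] = 2.56X.
At X = 0.863: [A] = 0.351, [B] = 1.3, [D] = 2.21.
Kc = [D] / ([A] [B]) = 4.84 L/mol.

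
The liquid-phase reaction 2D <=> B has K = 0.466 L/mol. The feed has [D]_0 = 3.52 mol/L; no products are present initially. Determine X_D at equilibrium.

X = 0.580

Let X = conversion of D; extent ξ = 3.52X/2 mol/L.
Concentrations: [D] = 3.52 − 3.52X; [B] = 1.76X.
K = [B] / ([D]^2).
Equating to 0.466 L/mol: the physical root is X = 0.580.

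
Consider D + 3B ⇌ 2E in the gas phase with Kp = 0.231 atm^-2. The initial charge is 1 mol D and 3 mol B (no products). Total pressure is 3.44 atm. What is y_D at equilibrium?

y_D = 0.180

Basis: 1 mol D initially; let X = conversion of D. Extent ξ = X.
Mole table: n_D = 1 − X; n_B = 3 − 3X; n_E = 2X.
Summing: n_T = 4 − 2X.
With p_i = (n_i/n_T)P, Kp = p_E^2 / (p_D p_B^3).
Substituting and setting equal to 0.231 atm^-2 gives a polynomial in X; the root in (0,1) is X = 0.436.
Then n_D = 0.564, n_T = 3.13, so y_D = 0.180.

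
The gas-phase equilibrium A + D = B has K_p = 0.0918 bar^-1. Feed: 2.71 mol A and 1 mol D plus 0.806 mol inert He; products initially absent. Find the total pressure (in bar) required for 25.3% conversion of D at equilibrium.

P = 6.4 bar

Basis: 1 mol D initially; let X = conversion of D. Extent ξ = X.
At extent ξ: n_A = 2.71 − X; n_D = 1 − X; n_B = X; n_I = 0.806 (inert).
Total moles n_T = 4.52 − X.
K_p = p_B / (p_A p_D) with p_i = (n_i/n_T)·P.
At X = 0.253: the mole-fraction product g(X) = Π y_i^ν_i = 0.5876. Since K_p = g(X)·P^{-1}, P = (g/K_p)^(1/1) = (0.5876/0.0918)^(1/1) = 6.4 bar.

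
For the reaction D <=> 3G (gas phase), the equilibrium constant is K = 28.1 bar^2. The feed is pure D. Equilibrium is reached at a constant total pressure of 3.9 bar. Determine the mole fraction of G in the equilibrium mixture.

y_G = 0.761

Let X = conversion of D (basis 1 mol D); extent of reaction ξ = X.
Moles: n_D = 1 − X; n_G = 3X.
Total moles n_T = 1 + 2X.
Mole fractions y_i = n_i/n_T; K = p_G^3 / (p_D) with p_i = y_i·P.
Setting this equal to 28.1 bar^2 and taking the physical root (0 < X < 1) gives X = 0.515.
Then n_G = 1.55, n_T = 2.03, so y_G = 0.761.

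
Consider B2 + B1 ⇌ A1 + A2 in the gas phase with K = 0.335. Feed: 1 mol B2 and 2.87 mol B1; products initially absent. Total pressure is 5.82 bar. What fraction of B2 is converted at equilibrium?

X = 0.573

Basis: 1 mol B2 initially; let X = conversion of B2. Extent ξ = X.
Species balance: n_B2 = 1 − X; n_B1 = 2.87 − X; n_A1 = X; n_A2 = X.
n_T stays at 3.87 (no change in mole number).
y_i = n_i/n_T, p_i = y_i·P. K = p_A1 p_A2 / (p_B2 p_B1).
Substituting and setting equal to 0.335 gives a polynomial in X; the root in (0,1) is X = 0.573.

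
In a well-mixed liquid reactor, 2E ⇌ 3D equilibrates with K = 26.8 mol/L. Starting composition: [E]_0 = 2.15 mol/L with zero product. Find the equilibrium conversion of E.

X = 0.697

Let X = conversion of E; extent ξ = 2.15X/2 mol/L.
Concentrations: [E] = 2.15 − 2.15X; [D] = 3.22X.
K = [D]^3 / ([E]^2).
Solving K = 26.8 for X ∈ (0,1): X = 0.697.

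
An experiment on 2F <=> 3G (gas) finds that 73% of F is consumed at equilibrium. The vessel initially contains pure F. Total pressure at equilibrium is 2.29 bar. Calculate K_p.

K_p = 30.2 bar

Let X = conversion of F (basis 1 mol F); extent of reaction ξ = 0.5X.
Species balance: n_F = 1 − X; n_G = 1.5X.
Summing: n_T = 1 + 0.5X.
At X = 0.73: n_F = 0.27, n_G = 1.09, n_T = 1.36.
p_i = (n_i/n_T)·P. K_p = p_G^3 / (p_F^2) = 30.2 bar.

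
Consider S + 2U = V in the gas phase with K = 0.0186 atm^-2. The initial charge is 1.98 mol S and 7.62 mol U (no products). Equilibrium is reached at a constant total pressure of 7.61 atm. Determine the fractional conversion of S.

X = 0.381

Let X = conversion of S (basis 1.98 mol S); extent of reaction ξ = 1.98X.
Moles: n_S = 1.98 − 1.98X; n_U = 7.62 − 3.96X; n_V = 1.98X.
Total moles n_T = 9.6 − 3.96X.
With p_i = (n_i/n_T)P, K = p_V / (p_S p_U^2).
Setting this equal to 0.0186 atm^-2 and taking the physical root (0 < X < 1) gives X = 0.381.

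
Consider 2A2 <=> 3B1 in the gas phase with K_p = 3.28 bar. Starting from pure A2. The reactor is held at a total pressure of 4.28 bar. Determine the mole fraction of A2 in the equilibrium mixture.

Basis: 1 mol A2 initially; let X = conversion of A2. Extent ξ = 0.5X.
Mole table: n_A2 = 1 − X; n_B1 = 1.5X.
n_T = Σnᵢ = 1 + 0.5X.
With p_i = (n_i/n_T)P, K_p = p_B1^3 / (p_A2^2).
This yields a degree-3 equation in X; solving on (0,1), X = 0.442.
Then n_A2 = 0.558, n_T = 1.22, so y_A2 = 0.457.

y_A2 = 0.457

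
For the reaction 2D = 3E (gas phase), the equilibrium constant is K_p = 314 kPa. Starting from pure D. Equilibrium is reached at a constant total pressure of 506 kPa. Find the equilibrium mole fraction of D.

y_D = 0.478

Take 1 mol D as basis and let X be its fractional conversion, so ξ = 0.5X.
Species balance: n_D = 1 − X; n_E = 1.5X.
n_T = Σnᵢ = 1 + 0.5X.
y_i = n_i/n_T, p_i = y_i·P. K_p = p_E^3 / (p_D^2).
Equating to 314 kPa and solving on 0 < X < 1: X = 0.421.
Then n_D = 0.579, n_T = 1.21, so y_D = 0.478.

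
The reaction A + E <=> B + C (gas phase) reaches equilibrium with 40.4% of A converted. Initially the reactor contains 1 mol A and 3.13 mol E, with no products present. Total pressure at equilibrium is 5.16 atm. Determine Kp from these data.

Basis: 1 mol A initially; let X = conversion of A. Extent ξ = X.
Moles: n_A = 1 − X; n_E = 3.13 − X; n_B = X; n_C = X.
Since Δν = 0, n_T = 4.13 throughout.
At X = 0.404: n_A = 0.596, n_E = 2.73, n_B = 0.404, n_C = 0.404, n_T = 4.13.
p_i = (n_i/n_T)·P. Kp = p_B p_C / (p_A p_E) = 0.1.

Kp = 0.1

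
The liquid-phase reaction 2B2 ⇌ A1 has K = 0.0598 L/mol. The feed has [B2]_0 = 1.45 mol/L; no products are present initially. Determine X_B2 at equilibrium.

X = 0.131

Let X = conversion of B2; extent ξ = 1.45X/2 mol/L.
Concentrations: [B2] = 1.45 − 1.45X; [A1] = 0.725X.
K = [A1] / ([B2]^2).
Equating to 0.0598 L/mol: the physical root is X = 0.131.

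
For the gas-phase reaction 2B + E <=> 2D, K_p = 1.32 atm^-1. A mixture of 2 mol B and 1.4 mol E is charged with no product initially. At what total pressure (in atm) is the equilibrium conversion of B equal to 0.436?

Basis: 2 mol B initially; let X = conversion of B. Extent ξ = X.
At extent ξ: n_B = 2 − 2X; n_E = 1.4 − X; n_D = 2X.
Total moles n_T = 3.4 − X.
K_p = p_D^2 / (p_B^2 p_E) with p_i = (n_i/n_T)·P.
At X = 0.436: the mole-fraction product g(X) = Π y_i^ν_i = 1.837. Since K_p = g(X)·P^{-1}, P = (g/K_p)^(1/1) = (1.837/1.32)^(1/1) = 1.39 atm.

P = 1.39 atm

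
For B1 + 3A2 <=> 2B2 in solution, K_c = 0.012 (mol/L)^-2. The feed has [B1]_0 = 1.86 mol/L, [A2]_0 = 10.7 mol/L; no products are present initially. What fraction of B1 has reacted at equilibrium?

X = 0.558

Let X = conversion of B1; extent ξ = 1.86·X mol/L.
Concentrations: [B1] = 1.86 − 1.86X; [A2] = 10.7 − 5.58X; [B2] = 3.72X.
K_c = [B2]^2 / ([B1] [A2]^3).
Equating to 0.012 (mol/L)^-2: the physical root is X = 0.558.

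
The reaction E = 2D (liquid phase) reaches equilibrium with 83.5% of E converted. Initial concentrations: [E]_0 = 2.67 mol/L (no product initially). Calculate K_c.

K_c = 45.1 mol/L

Let X = conversion of E.
Concentrations: [E] = 2.67 − 2.67X; [D] = 5.34X.
At X = 0.835: [E] = 0.441, [D] = 4.46.
K_c = [D]^2 / ([E]) = 45.1 mol/L.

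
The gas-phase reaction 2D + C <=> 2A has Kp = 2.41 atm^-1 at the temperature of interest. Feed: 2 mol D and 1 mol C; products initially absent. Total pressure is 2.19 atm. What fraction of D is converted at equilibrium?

Basis: 2 mol D initially; let X = conversion of D. Extent ξ = X.
Moles: n_D = 2 − 2X; n_C = 1 − X; n_A = 2X.
Total moles n_T = 3 − X.
With p_i = (n_i/n_T)P, Kp = p_A^2 / (p_D^2 p_C).
Substituting and setting equal to 2.41 atm^-1 gives a polynomial in X; the root in (0,1) is X = 0.506.

X = 0.506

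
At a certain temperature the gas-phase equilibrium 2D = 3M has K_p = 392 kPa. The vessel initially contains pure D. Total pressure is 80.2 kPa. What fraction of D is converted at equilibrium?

Basis: 1 mol D initially; let X = conversion of D. Extent ξ = 0.5X.
Species balance: n_D = 1 − X; n_M = 1.5X.
Total moles n_T = 1 + 0.5X.
y_i = n_i/n_T, p_i = y_i·P. K_p = p_M^3 / (p_D^2).
Setting this equal to 392 kPa and taking the physical root (0 < X < 1) gives X = 0.634.

X = 0.634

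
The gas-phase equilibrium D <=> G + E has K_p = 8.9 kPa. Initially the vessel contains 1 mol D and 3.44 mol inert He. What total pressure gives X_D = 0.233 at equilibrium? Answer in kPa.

Let X = conversion of D (basis 1 mol D); extent of reaction ξ = X.
Mole table: n_D = 1 − X; n_G = X; n_E = X; n_I = 3.44 (inert).
Summing: n_T = 4.44 + X.
K_p = p_G p_E / (p_D) with p_i = (n_i/n_T)·P.
At X = 0.233: the mole-fraction product g(X) = Π y_i^ν_i = 0.01515. Since K_p = g(X)·P^{1}, P = (K_p/g)^(1/1) = (8.9/0.01515)^(1/1) = 588 kPa.

P = 588 kPa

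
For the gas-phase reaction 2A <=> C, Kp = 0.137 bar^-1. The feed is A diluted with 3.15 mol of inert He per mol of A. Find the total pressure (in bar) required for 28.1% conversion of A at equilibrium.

P = 7.95 bar

Let X = conversion of A (basis 1 mol A); extent of reaction ξ = 0.5X.
Mole table: n_A = 1 − X; n_C = 0.5X; n_I = 3.15 (inert).
Total moles n_T = 4.15 − 0.5X.
Kp = p_C / (p_A^2) with p_i = (n_i/n_T)·P.
At X = 0.281: the mole-fraction product g(X) = Π y_i^ν_i = 1.09. Since Kp = g(X)·P^{-1}, P = (g/Kp)^(1/1) = (1.09/0.137)^(1/1) = 7.95 bar.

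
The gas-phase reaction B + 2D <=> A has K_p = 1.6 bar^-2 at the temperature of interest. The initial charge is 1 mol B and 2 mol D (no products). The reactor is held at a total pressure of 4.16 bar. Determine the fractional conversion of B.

Take 1 mol B as basis and let X be its fractional conversion, so ξ = X.
At extent ξ: n_B = 1 − X; n_D = 2 − 2X; n_A = X.
Summing: n_T = 3 − 2X.
Mole fractions y_i = n_i/n_T; K_p = p_A / (p_B p_D^2) with p_i = y_i·P.
Equating to 1.6 bar^-2 and solving on 0 < X < 1: X = 0.752.

X = 0.752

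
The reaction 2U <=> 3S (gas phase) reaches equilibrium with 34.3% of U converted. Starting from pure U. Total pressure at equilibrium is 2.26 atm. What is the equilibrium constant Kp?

Kp = 0.609 atm

Basis: 1 mol U initially; let X = conversion of U. Extent ξ = 0.5X.
Mole table: n_U = 1 − X; n_S = 1.5X.
Total moles n_T = 1 + 0.5X.
At X = 0.343: n_U = 0.657, n_S = 0.515, n_T = 1.17.
p_i = (n_i/n_T)·P. Kp = p_S^3 / (p_U^2) = 0.609 atm.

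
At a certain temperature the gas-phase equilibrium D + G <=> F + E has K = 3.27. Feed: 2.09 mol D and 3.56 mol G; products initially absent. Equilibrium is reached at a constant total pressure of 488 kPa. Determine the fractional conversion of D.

Basis: 2.09 mol D initially; let X = conversion of D. Extent ξ = 2.09X.
Species balance: n_D = 2.09 − 2.09X; n_G = 3.56 − 2.09X; n_F = 2.09X; n_E = 2.09X.
Total moles n_T = 5.65 (Δν = 0, constant).
y_i = n_i/n_T, p_i = y_i·P. K = p_F p_E / (p_D p_G).
Substituting and setting equal to 3.27 gives a polynomial in X; the root in (0,1) is X = 0.791.

X = 0.791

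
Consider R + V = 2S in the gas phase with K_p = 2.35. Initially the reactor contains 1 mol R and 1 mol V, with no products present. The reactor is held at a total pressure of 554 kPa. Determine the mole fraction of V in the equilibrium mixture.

Take 1 mol R as basis and let X be its fractional conversion, so ξ = X.
Moles: n_R = 1 − X; n_V = 1 − X; n_S = 2X.
Total moles n_T = 2 (Δν = 0, constant).
With p_i = (n_i/n_T)P, K_p = p_S^2 / (p_R p_V).
This yields a degree-2 equation in X; solving on (0,1), X = 0.434.
Then n_V = 0.566, n_T = 2, so y_V = 0.283.

y_V = 0.283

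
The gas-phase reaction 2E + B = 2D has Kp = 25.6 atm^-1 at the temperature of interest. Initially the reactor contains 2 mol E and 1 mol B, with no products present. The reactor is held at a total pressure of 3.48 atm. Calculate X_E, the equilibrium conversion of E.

X = 0.757

Basis: 2 mol E initially; let X = conversion of E. Extent ξ = X.
Species balance: n_E = 2 − 2X; n_B = 1 − X; n_D = 2X.
n_T = Σnᵢ = 3 − X.
y_i = n_i/n_T, p_i = y_i·P. Kp = p_D^2 / (p_E^2 p_B).
Setting this equal to 25.6 atm^-1 and taking the physical root (0 < X < 1) gives X = 0.757.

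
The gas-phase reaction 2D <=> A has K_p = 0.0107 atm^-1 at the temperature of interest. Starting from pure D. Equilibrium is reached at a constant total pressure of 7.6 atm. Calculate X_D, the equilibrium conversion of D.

Let X = conversion of D (basis 1 mol D); extent of reaction ξ = 0.5X.
Mole table: n_D = 1 − X; n_A = 0.5X.
n_T = Σnᵢ = 1 − 0.5X.
y_i = n_i/n_T, p_i = y_i·P. K_p = p_A / (p_D^2).
Substituting and setting equal to 0.0107 atm^-1 gives a polynomial in X; the root in (0,1) is X = 0.131.

X = 0.131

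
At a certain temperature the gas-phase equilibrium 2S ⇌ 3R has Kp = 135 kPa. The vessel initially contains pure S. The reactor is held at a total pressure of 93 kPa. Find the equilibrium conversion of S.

X = 0.508

Take 1 mol S as basis and let X be its fractional conversion, so ξ = 0.5X.
At extent ξ: n_S = 1 − X; n_R = 1.5X.
Summing: n_T = 1 + 0.5X.
Mole fractions y_i = n_i/n_T; Kp = p_R^3 / (p_S^2) with p_i = y_i·P.
Setting this equal to 135 kPa and taking the physical root (0 < X < 1) gives X = 0.508.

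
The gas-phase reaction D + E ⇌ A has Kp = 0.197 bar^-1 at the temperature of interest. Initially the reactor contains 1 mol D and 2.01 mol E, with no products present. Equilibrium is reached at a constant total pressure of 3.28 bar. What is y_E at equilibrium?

Basis: 1 mol D initially; let X = conversion of D. Extent ξ = X.
Mole table: n_D = 1 − X; n_E = 2.01 − X; n_A = X.
Total moles n_T = 3.01 − X.
Mole fractions y_i = n_i/n_T; Kp = p_A / (p_D p_E) with p_i = y_i·P.
Equating to 0.197 bar^-1 and solving on 0 < X < 1: X = 0.290.
Then n_E = 1.72, n_T = 2.72, so y_E = 0.632.

y_E = 0.632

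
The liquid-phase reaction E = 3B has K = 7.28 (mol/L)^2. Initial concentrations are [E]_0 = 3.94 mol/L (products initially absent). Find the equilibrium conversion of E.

Let X = conversion of E; extent ξ = 3.94·X mol/L.
Concentrations: [E] = 3.94 − 3.94X; [B] = 11.8X.
K = [B]^3 / ([E]).
Equating to 7.28 (mol/L)^2: the physical root is X = 0.237.

X = 0.237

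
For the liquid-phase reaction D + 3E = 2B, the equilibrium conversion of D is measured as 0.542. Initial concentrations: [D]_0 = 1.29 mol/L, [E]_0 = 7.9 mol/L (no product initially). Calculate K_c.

K_c = 0.0169 (mol/L)^-2

Let X = conversion of D.
Concentrations: [D] = 1.29 − 1.29X; [E] = 7.9 − 3.87X; [B] = 2.58X.
At X = 0.542: [D] = 0.591, [E] = 5.8, [B] = 1.4.
K_c = [B]^2 / ([D] [E]^3) = 0.0169 (mol/L)^-2.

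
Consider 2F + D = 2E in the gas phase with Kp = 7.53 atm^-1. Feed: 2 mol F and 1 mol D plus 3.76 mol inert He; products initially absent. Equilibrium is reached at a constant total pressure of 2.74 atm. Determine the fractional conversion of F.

X = 0.550

Take 2 mol F as basis and let X be its fractional conversion, so ξ = X.
Mole table: n_F = 2 − 2X; n_D = 1 − X; n_E = 2X; n_I = 3.76 (inert).
n_T = Σnᵢ = 6.76 − X.
With p_i = (n_i/n_T)P, Kp = p_E^2 / (p_F^2 p_D).
Equating to 7.53 atm^-1 and solving on 0 < X < 1: X = 0.550.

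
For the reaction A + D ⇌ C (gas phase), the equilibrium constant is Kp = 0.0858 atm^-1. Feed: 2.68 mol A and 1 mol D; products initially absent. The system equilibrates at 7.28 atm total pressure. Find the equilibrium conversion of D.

Take 1 mol D as basis and let X be its fractional conversion, so ξ = X.
Mole table: n_A = 2.68 − X; n_D = 1 − X; n_C = X.
n_T = Σnᵢ = 3.68 − X.
y_i = n_i/n_T, p_i = y_i·P. Kp = p_C / (p_A p_D).
Equating to 0.0858 atm^-1 and solving on 0 < X < 1: X = 0.305.

X = 0.305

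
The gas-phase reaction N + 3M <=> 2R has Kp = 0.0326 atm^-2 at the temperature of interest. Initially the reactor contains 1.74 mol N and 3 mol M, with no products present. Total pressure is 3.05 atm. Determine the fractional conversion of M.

Take 3 mol M as basis and let X be its fractional conversion, so ξ = X.
Mole table: n_N = 1.74 − X; n_M = 3 − 3X; n_R = 2X.
Summing: n_T = 4.74 − 2X.
Mole fractions y_i = n_i/n_T; Kp = p_R^2 / (p_N p_M^3) with p_i = y_i·P.
This yields a degree-4 equation in X; solving on (0,1), X = 0.262.

X = 0.262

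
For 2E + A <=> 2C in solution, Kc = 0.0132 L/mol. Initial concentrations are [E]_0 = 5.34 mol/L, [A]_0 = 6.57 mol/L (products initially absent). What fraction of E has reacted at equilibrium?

Let X = conversion of E; extent ξ = 5.34X/2 mol/L.
Concentrations: [E] = 5.34 − 5.34X; [A] = 6.57 − 2.67X; [C] = 5.34X.
Kc = [C]^2 / ([E]^2 [A]).
This equals 0.0132 at X = 0.219 (the root in 0 < X < 1).

X = 0.219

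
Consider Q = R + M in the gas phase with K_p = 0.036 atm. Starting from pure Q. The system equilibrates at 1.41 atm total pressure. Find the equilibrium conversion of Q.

X = 0.158

Take 1 mol Q as basis and let X be its fractional conversion, so ξ = X.
Species balance: n_Q = 1 − X; n_R = X; n_M = X.
Summing: n_T = 1 + X.
With p_i = (n_i/n_T)P, K_p = p_R p_M / (p_Q).
Equating to 0.036 atm and solving on 0 < X < 1: X = 0.158.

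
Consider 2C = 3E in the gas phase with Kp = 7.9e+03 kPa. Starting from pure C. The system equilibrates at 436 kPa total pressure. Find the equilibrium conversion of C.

X = 0.758

Take 1 mol C as basis and let X be its fractional conversion, so ξ = 0.5X.
Mole table: n_C = 1 − X; n_E = 1.5X.
Summing: n_T = 1 + 0.5X.
Mole fractions y_i = n_i/n_T; Kp = p_E^3 / (p_C^2) with p_i = y_i·P.
Substituting and setting equal to 7.9e+03 kPa gives a polynomial in X; the root in (0,1) is X = 0.758.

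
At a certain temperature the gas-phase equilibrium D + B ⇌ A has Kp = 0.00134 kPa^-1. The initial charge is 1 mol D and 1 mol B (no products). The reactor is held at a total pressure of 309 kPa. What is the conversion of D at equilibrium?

Basis: 1 mol D initially; let X = conversion of D. Extent ξ = X.
Mole table: n_D = 1 − X; n_B = 1 − X; n_A = X.
Total moles n_T = 2 − X.
y_i = n_i/n_T, p_i = y_i·P. Kp = p_A / (p_D p_B).
This yields a degree-2 equation in X; solving on (0,1), X = 0.159.

X = 0.159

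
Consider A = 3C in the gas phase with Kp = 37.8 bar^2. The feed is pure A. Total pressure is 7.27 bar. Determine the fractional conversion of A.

Let X = conversion of A (basis 1 mol A); extent of reaction ξ = X.
Species balance: n_A = 1 − X; n_C = 3X.
n_T = Σnᵢ = 1 + 2X.
Mole fractions y_i = n_i/n_T; Kp = p_C^3 / (p_A) with p_i = y_i·P.
Equating to 37.8 bar^2 and solving on 0 < X < 1: X = 0.370.

X = 0.370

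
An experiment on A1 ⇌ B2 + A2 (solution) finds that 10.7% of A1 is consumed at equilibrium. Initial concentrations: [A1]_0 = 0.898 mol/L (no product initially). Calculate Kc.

Kc = 0.0115 mol/L

Let X = conversion of A1.
Concentrations: [A1] = 0.898 − 0.898X; [B2] = 0.898X; [A2] = 0.898X.
At X = 0.107: [A1] = 0.802, [B2] = 0.0961, [A2] = 0.0961.
Kc = [B2] [A2] / ([A1]) = 0.0115 mol/L.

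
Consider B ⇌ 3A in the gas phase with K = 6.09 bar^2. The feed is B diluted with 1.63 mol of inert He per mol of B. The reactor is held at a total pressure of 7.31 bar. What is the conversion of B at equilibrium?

X = 0.313

Let X = conversion of B (basis 1 mol B); extent of reaction ξ = X.
At extent ξ: n_B = 1 − X; n_A = 3X; n_I = 1.63 (inert).
n_T = Σnᵢ = 2.63 + 2X.
With p_i = (n_i/n_T)P, K = p_A^3 / (p_B).
Substituting and setting equal to 6.09 bar^2 gives a polynomial in X; the root in (0,1) is X = 0.313.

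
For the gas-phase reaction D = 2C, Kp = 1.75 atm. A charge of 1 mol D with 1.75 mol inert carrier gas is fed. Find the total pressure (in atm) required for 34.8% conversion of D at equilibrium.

Let X = conversion of D (basis 1 mol D); extent of reaction ξ = X.
At extent ξ: n_D = 1 − X; n_C = 2X; n_I = 1.75 (inert).
Summing: n_T = 2.75 + X.
Kp = p_C^2 / (p_D) with p_i = (n_i/n_T)·P.
At X = 0.348: the mole-fraction product g(X) = Π y_i^ν_i = 0.2398. Since Kp = g(X)·P^{1}, P = (Kp/g)^(1/1) = (1.75/0.2398)^(1/1) = 7.3 atm.

P = 7.3 atm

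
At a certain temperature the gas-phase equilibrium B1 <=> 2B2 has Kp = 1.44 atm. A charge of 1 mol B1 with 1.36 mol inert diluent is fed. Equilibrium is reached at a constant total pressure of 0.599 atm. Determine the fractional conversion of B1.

Basis: 1 mol B1 initially; let X = conversion of B1. Extent ξ = X.
Moles: n_B1 = 1 − X; n_B2 = 2X; n_I = 1.36 (inert).
Total moles n_T = 2.36 + X.
With p_i = (n_i/n_T)P, Kp = p_B2^2 / (p_B1).
Substituting and setting equal to 1.44 atm gives a polynomial in X; the root in (0,1) is X = 0.720.

X = 0.720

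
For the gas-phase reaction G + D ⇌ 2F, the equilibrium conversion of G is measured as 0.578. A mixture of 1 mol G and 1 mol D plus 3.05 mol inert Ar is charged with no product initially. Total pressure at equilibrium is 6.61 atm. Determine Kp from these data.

Take 1 mol G as basis and let X be its fractional conversion, so ξ = X.
Mole table: n_G = 1 − X; n_D = 1 − X; n_F = 2X; n_I = 3.05 (inert).
Total moles n_T = 5.05 (Δν = 0, constant).
At X = 0.578: n_G = 0.422, n_D = 0.422, n_F = 1.16, n_T = 5.05.
p_i = (n_i/n_T)·P. Kp = p_F^2 / (p_G p_D) = 7.5.

Kp = 7.5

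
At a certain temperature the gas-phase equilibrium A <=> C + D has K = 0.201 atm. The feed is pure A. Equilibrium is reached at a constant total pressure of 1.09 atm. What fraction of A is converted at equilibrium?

Basis: 1 mol A initially; let X = conversion of A. Extent ξ = X.
Mole table: n_A = 1 − X; n_C = X; n_D = X.
Total moles n_T = 1 + X.
y_i = n_i/n_T, p_i = y_i·P. K = p_C p_D / (p_A).
Setting this equal to 0.201 atm and taking the physical root (0 < X < 1) gives X = 0.395.

X = 0.395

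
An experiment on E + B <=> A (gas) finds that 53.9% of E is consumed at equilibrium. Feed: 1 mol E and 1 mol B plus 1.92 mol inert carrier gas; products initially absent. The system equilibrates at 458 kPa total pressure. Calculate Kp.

Let X = conversion of E (basis 1 mol E); extent of reaction ξ = X.
At extent ξ: n_E = 1 − X; n_B = 1 − X; n_A = X; n_I = 1.92 (inert).
Total moles n_T = 3.92 − X.
At X = 0.539: n_E = 0.461, n_B = 0.461, n_A = 0.539, n_T = 3.38.
p_i = (n_i/n_T)·P. Kp = p_A / (p_E p_B) = 0.0187 kPa^-1.

Kp = 0.0187 kPa^-1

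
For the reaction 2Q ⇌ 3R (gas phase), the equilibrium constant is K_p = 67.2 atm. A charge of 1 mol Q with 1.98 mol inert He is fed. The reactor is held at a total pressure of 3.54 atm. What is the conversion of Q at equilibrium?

Let X = conversion of Q (basis 1 mol Q); extent of reaction ξ = 0.5X.
Moles: n_Q = 1 − X; n_R = 1.5X; n_I = 1.98 (inert).
Total moles n_T = 2.98 + 0.5X.
y_i = n_i/n_T, p_i = y_i·P. K_p = p_R^3 / (p_Q^2).
Substituting and setting equal to 67.2 atm gives a polynomial in X; the root in (0,1) is X = 0.828.

X = 0.828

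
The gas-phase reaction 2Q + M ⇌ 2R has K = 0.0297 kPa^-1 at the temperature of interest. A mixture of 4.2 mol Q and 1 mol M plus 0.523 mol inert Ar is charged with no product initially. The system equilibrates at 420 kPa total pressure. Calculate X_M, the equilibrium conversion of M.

Take 1 mol M as basis and let X be its fractional conversion, so ξ = X.
Mole table: n_Q = 4.2 − 2X; n_M = 1 − X; n_R = 2X; n_I = 0.523 (inert).
n_T = Σnᵢ = 5.72 − X.
Mole fractions y_i = n_i/n_T; K = p_R^2 / (p_Q^2 p_M) with p_i = y_i·P.
Equating to 0.0297 kPa^-1 and solving on 0 < X < 1: X = 0.832.

X = 0.832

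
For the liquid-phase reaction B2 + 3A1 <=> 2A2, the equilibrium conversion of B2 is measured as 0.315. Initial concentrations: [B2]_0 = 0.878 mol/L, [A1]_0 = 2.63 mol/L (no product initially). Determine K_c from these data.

K_c = 0.0872 (mol/L)^-2

Let X = conversion of B2.
Concentrations: [B2] = 0.878 − 0.878X; [A1] = 2.63 − 2.63X; [A2] = 1.76X.
At X = 0.315: [B2] = 0.601, [A1] = 1.8, [A2] = 0.553.
K_c = [A2]^2 / ([B2] [A1]^3) = 0.0872 (mol/L)^-2.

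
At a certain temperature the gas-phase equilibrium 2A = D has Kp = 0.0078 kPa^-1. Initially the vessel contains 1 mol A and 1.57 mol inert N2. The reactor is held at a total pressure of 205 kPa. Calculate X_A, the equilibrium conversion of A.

X = 0.435

Take 1 mol A as basis and let X be its fractional conversion, so ξ = 0.5X.
Moles: n_A = 1 − X; n_D = 0.5X; n_I = 1.57 (inert).
Total moles n_T = 2.57 − 0.5X.
Mole fractions y_i = n_i/n_T; Kp = p_D / (p_A^2) with p_i = y_i·P.
Substituting and setting equal to 0.0078 kPa^-1 gives a polynomial in X; the root in (0,1) is X = 0.435.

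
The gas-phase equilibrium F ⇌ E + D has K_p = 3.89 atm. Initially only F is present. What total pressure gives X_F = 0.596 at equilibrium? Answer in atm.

Basis: 1 mol F initially; let X = conversion of F. Extent ξ = X.
Species balance: n_F = 1 − X; n_E = X; n_D = X.
n_T = Σnᵢ = 1 + X.
K_p = p_E p_D / (p_F) with p_i = (n_i/n_T)·P.
At X = 0.596: the mole-fraction product g(X) = Π y_i^ν_i = 0.5509. Since K_p = g(X)·P^{1}, P = (K_p/g)^(1/1) = (3.89/0.5509)^(1/1) = 7.06 atm.

P = 7.06 atm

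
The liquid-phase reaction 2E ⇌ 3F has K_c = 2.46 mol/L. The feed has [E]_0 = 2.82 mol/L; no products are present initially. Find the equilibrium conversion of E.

Let X = conversion of E; extent ξ = 2.82X/2 mol/L.
Concentrations: [E] = 2.82 − 2.82X; [F] = 4.23X.
K_c = [F]^3 / ([E]^2).
This equals 2.46 at X = 0.435 (the root in 0 < X < 1).

X = 0.435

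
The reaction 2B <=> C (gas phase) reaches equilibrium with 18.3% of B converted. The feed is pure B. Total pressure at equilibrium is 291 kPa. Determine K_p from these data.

K_p = 0.000428 kPa^-1

Basis: 1 mol B initially; let X = conversion of B. Extent ξ = 0.5X.
Moles: n_B = 1 − X; n_C = 0.5X.
Total moles n_T = 1 − 0.5X.
At X = 0.183: n_B = 0.817, n_C = 0.0915, n_T = 0.908.
p_i = (n_i/n_T)·P. K_p = p_C / (p_B^2) = 0.000428 kPa^-1.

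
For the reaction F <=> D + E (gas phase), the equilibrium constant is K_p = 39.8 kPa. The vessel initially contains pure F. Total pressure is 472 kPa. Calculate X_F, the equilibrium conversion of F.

Basis: 1 mol F initially; let X = conversion of F. Extent ξ = X.
At extent ξ: n_F = 1 − X; n_D = X; n_E = X.
Total moles n_T = 1 + X.
y_i = n_i/n_T, p_i = y_i·P. K_p = p_D p_E / (p_F).
Setting this equal to 39.8 kPa and taking the physical root (0 < X < 1) gives X = 0.279.

X = 0.279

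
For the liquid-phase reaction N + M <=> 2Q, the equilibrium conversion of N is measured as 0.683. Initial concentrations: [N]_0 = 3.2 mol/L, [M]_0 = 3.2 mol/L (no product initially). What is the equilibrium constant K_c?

Let X = conversion of N.
Concentrations: [N] = 3.2 − 3.2X; [M] = 3.2 − 3.2X; [Q] = 6.4X.
At X = 0.683: [N] = 1.01, [M] = 1.01, [Q] = 4.37.
K_c = [Q]^2 / ([N] [M]) = 18.6.

K_c = 18.6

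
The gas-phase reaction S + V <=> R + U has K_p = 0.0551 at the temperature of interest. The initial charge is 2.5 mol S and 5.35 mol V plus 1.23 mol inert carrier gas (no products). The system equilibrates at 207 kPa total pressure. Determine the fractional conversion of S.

Let X = conversion of S (basis 2.5 mol S); extent of reaction ξ = 2.5X.
Moles: n_S = 2.5 − 2.5X; n_V = 5.35 − 2.5X; n_R = 2.5X; n_U = 2.5X; n_I = 1.23 (inert).
Total moles n_T = 9.08 (Δν = 0, constant).
Mole fractions y_i = n_i/n_T; K_p = p_R p_U / (p_S p_V) with p_i = y_i·P.
Substituting and setting equal to 0.0551 gives a polynomial in X; the root in (0,1) is X = 0.273.

X = 0.273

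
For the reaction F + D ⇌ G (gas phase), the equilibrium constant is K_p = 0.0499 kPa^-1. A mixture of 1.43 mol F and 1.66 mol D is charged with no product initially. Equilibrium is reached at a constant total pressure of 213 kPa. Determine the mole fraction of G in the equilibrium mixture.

y_G = 0.536

Take 1.43 mol F as basis and let X be its fractional conversion, so ξ = 1.43X.
At extent ξ: n_F = 1.43 − 1.43X; n_D = 1.66 − 1.43X; n_G = 1.43X.
Summing: n_T = 3.09 − 1.43X.
y_i = n_i/n_T, p_i = y_i·P. K_p = p_G / (p_F p_D).
Equating to 0.0499 kPa^-1 and solving on 0 < X < 1: X = 0.754.
Then n_G = 1.08, n_T = 2.01, so y_G = 0.536.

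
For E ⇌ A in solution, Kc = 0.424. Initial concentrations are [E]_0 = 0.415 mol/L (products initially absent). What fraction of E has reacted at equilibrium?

Let X = conversion of E; extent ξ = 0.415·X mol/L.
Concentrations: [E] = 0.415 − 0.415X; [A] = 0.415X.
Kc = [A] / ([E]).
Setting equal to 0.424 and solving for X on (0,1) gives X = 0.298.

X = 0.298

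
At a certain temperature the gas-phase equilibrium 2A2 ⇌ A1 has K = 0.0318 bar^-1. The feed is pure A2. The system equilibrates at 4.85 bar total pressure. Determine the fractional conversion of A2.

X = 0.214

Let X = conversion of A2 (basis 1 mol A2); extent of reaction ξ = 0.5X.
Species balance: n_A2 = 1 − X; n_A1 = 0.5X.
Total moles n_T = 1 − 0.5X.
With p_i = (n_i/n_T)P, K = p_A1 / (p_A2^2).
Equating to 0.0318 bar^-1 and solving on 0 < X < 1: X = 0.214.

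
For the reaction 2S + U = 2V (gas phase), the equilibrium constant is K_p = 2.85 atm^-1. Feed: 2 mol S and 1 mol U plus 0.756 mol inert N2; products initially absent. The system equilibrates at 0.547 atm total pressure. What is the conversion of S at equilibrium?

X = 0.353

Let X = conversion of S (basis 2 mol S); extent of reaction ξ = X.
Moles: n_S = 2 − 2X; n_U = 1 − X; n_V = 2X; n_I = 0.756 (inert).
n_T = Σnᵢ = 3.76 − X.
y_i = n_i/n_T, p_i = y_i·P. K_p = p_V^2 / (p_S^2 p_U).
Substituting and setting equal to 2.85 atm^-1 gives a polynomial in X; the root in (0,1) is X = 0.353.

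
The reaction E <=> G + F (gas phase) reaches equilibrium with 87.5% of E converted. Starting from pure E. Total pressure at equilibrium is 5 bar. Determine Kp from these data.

Let X = conversion of E (basis 1 mol E); extent of reaction ξ = X.
Mole table: n_E = 1 − X; n_G = X; n_F = X.
Total moles n_T = 1 + X.
At X = 0.875: n_E = 0.125, n_G = 0.875, n_F = 0.875, n_T = 1.88.
p_i = (n_i/n_T)·P. Kp = p_G p_F / (p_E) = 16.3 bar.

Kp = 16.3 bar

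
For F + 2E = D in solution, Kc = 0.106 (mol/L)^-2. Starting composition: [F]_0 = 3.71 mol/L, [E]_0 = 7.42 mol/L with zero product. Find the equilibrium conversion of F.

X = 0.546

Let X = conversion of F; extent ξ = 3.71·X mol/L.
Concentrations: [F] = 3.71 − 3.71X; [E] = 7.42 − 7.42X; [D] = 3.71X.
Kc = [D] / ([F] [E]^2).
Solving Kc = 0.106 for X ∈ (0,1): X = 0.546.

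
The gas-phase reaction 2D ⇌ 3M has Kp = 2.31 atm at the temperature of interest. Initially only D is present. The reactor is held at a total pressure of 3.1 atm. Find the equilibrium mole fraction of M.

y_M = 0.540

Basis: 1 mol D initially; let X = conversion of D. Extent ξ = 0.5X.
Moles: n_D = 1 − X; n_M = 1.5X.
n_T = Σnᵢ = 1 + 0.5X.
With p_i = (n_i/n_T)P, Kp = p_M^3 / (p_D^2).
Setting this equal to 2.31 atm and taking the physical root (0 < X < 1) gives X = 0.439.
Then n_M = 0.659, n_T = 1.22, so y_M = 0.540.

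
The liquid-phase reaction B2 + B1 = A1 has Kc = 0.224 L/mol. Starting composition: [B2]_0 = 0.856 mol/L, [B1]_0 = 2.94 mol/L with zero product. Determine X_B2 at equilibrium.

Let X = conversion of B2; extent ξ = 0.856·X mol/L.
Concentrations: [B2] = 0.856 − 0.856X; [B1] = 2.94 − 0.856X; [A1] = 0.856X.
Kc = [A1] / ([B2] [B1]).
Equating to 0.224 L/mol: the physical root is X = 0.370.

X = 0.370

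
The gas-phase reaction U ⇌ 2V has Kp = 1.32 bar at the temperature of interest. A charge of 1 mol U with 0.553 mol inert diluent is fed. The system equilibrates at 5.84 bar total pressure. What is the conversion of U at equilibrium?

X = 0.274

Basis: 1 mol U initially; let X = conversion of U. Extent ξ = X.
Moles: n_U = 1 − X; n_V = 2X; n_I = 0.553 (inert).
Summing: n_T = 1.55 + X.
y_i = n_i/n_T, p_i = y_i·P. Kp = p_V^2 / (p_U).
Substituting and setting equal to 1.32 bar gives a polynomial in X; the root in (0,1) is X = 0.274.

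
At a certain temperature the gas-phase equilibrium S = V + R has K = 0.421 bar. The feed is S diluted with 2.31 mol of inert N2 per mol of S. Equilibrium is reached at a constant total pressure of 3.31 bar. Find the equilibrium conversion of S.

Basis: 1 mol S initially; let X = conversion of S. Extent ξ = X.
Mole table: n_S = 1 − X; n_V = X; n_R = X; n_I = 2.31 (inert).
n_T = Σnᵢ = 3.31 + X.
With p_i = (n_i/n_T)P, K = p_V p_R / (p_S).
This yields a degree-2 equation in X; solving on (0,1), X = 0.495.

X = 0.495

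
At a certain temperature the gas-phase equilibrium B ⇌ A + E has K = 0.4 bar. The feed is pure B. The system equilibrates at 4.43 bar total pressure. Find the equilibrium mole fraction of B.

y_B = 0.553

Basis: 1 mol B initially; let X = conversion of B. Extent ξ = X.
Mole table: n_B = 1 − X; n_A = X; n_E = X.
Summing: n_T = 1 + X.
Mole fractions y_i = n_i/n_T; K = p_A p_E / (p_B) with p_i = y_i·P.
Setting this equal to 0.4 bar and taking the physical root (0 < X < 1) gives X = 0.288.
Then n_B = 0.712, n_T = 1.29, so y_B = 0.553.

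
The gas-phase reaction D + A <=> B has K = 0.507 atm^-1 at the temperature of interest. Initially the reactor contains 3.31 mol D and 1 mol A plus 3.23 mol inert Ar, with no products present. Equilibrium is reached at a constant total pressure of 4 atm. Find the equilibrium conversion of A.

X = 0.450

Basis: 1 mol A initially; let X = conversion of A. Extent ξ = X.
Species balance: n_D = 3.31 − X; n_A = 1 − X; n_B = X; n_I = 3.23 (inert).
Total moles n_T = 7.54 − X.
y_i = n_i/n_T, p_i = y_i·P. K = p_B / (p_D p_A).
Setting this equal to 0.507 atm^-1 and taking the physical root (0 < X < 1) gives X = 0.450.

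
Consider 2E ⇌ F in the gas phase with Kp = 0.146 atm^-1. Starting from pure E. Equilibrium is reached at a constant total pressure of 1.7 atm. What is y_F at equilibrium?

Let X = conversion of E (basis 1 mol E); extent of reaction ξ = 0.5X.
Moles: n_E = 1 − X; n_F = 0.5X.
Total moles n_T = 1 − 0.5X.
y_i = n_i/n_T, p_i = y_i·P. Kp = p_F / (p_E^2).
Equating to 0.146 atm^-1 and solving on 0 < X < 1: X = 0.292.
Then n_F = 0.146, n_T = 0.854, so y_F = 0.171.

y_F = 0.171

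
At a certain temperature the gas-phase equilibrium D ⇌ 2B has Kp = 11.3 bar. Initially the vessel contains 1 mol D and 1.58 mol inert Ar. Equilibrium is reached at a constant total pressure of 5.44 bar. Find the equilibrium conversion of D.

Let X = conversion of D (basis 1 mol D); extent of reaction ξ = X.
Species balance: n_D = 1 − X; n_B = 2X; n_I = 1.58 (inert).
Total moles n_T = 2.58 + X.
Mole fractions y_i = n_i/n_T; Kp = p_B^2 / (p_D) with p_i = y_i·P.
Equating to 11.3 bar and solving on 0 < X < 1: X = 0.707.

X = 0.707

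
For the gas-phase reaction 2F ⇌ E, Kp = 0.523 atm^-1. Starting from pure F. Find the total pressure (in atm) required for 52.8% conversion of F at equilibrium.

Let X = conversion of F (basis 1 mol F); extent of reaction ξ = 0.5X.
At extent ξ: n_F = 1 − X; n_E = 0.5X.
Total moles n_T = 1 − 0.5X.
Kp = p_E / (p_F^2) with p_i = (n_i/n_T)·P.
At X = 0.528: the mole-fraction product g(X) = Π y_i^ν_i = 0.8722. Since Kp = g(X)·P^{-1}, P = (g/Kp)^(1/1) = (0.8722/0.523)^(1/1) = 1.67 atm.

P = 1.67 atm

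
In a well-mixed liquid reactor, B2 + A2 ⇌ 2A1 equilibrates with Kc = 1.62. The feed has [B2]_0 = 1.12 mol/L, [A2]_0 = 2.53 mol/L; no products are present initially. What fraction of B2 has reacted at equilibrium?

X = 0.555

Let X = conversion of B2; extent ξ = 1.12·X mol/L.
Concentrations: [B2] = 1.12 − 1.12X; [A2] = 2.53 − 1.12X; [A1] = 2.24X.
Kc = [A1]^2 / ([B2] [A2]).
Setting equal to 1.62 and solving for X on (0,1) gives X = 0.555.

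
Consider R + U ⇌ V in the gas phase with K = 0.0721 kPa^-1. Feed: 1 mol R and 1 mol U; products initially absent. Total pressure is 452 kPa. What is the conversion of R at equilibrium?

Take 1 mol R as basis and let X be its fractional conversion, so ξ = X.
Moles: n_R = 1 − X; n_U = 1 − X; n_V = X.
Total moles n_T = 2 − X.
Mole fractions y_i = n_i/n_T; K = p_V / (p_R p_U) with p_i = y_i·P.
This yields a degree-2 equation in X; solving on (0,1), X = 0.827.

X = 0.827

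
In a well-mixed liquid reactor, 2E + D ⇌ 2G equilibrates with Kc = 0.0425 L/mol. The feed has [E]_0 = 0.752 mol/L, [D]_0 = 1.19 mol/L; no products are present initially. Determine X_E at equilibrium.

X = 0.179

Let X = conversion of E; extent ξ = 0.752X/2 mol/L.
Concentrations: [E] = 0.752 − 0.752X; [D] = 1.19 − 0.376X; [G] = 0.752X.
Kc = [G]^2 / ([E]^2 [D]).
Equating to 0.0425 L/mol: the physical root is X = 0.179.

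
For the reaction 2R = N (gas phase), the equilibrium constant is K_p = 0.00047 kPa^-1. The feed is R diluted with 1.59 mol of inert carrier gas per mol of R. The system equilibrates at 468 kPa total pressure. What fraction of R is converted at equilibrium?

X = 0.131

Take 1 mol R as basis and let X be its fractional conversion, so ξ = 0.5X.
Species balance: n_R = 1 − X; n_N = 0.5X; n_I = 1.59 (inert).
Summing: n_T = 2.59 − 0.5X.
With p_i = (n_i/n_T)P, K_p = p_N / (p_R^2).
Substituting and setting equal to 0.00047 kPa^-1 gives a polynomial in X; the root in (0,1) is X = 0.131.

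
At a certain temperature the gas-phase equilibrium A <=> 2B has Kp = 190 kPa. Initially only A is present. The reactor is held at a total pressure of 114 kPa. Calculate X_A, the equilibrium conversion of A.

Take 1 mol A as basis and let X be its fractional conversion, so ξ = X.
At extent ξ: n_A = 1 − X; n_B = 2X.
Total moles n_T = 1 + X.
With p_i = (n_i/n_T)P, Kp = p_B^2 / (p_A).
This yields a degree-2 equation in X; solving on (0,1), X = 0.542.

X = 0.542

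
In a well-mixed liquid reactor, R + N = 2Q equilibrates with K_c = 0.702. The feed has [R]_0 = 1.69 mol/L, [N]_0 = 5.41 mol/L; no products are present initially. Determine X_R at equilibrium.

Let X = conversion of R; extent ξ = 1.69·X mol/L.
Concentrations: [R] = 1.69 − 1.69X; [N] = 5.41 − 1.69X; [Q] = 3.38X.
K_c = [Q]^2 / ([R] [N]).
Solving K_c = 0.702 for X ∈ (0,1): X = 0.492.

X = 0.492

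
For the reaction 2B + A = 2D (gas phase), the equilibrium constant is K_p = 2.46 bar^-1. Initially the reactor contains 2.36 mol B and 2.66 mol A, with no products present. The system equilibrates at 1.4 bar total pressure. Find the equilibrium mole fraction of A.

y_A = 0.459

Take 2.36 mol B as basis and let X be its fractional conversion, so ξ = 1.18X.
Mole table: n_B = 2.36 − 2.36X; n_A = 2.66 − 1.18X; n_D = 2.36X.
Summing: n_T = 5.02 − 1.18X.
Mole fractions y_i = n_i/n_T; K_p = p_D^2 / (p_B^2 p_A) with p_i = y_i·P.
Substituting and setting equal to 2.46 bar^-1 gives a polynomial in X; the root in (0,1) is X = 0.557.
Then n_A = 2, n_T = 4.36, so y_A = 0.459.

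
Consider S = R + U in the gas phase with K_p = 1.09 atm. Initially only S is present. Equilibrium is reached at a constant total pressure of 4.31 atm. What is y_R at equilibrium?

Basis: 1 mol S initially; let X = conversion of S. Extent ξ = X.
Mole table: n_S = 1 − X; n_R = X; n_U = X.
Total moles n_T = 1 + X.
y_i = n_i/n_T, p_i = y_i·P. K_p = p_R p_U / (p_S).
Equating to 1.09 atm and solving on 0 < X < 1: X = 0.449.
Then n_R = 0.449, n_T = 1.45, so y_R = 0.310.

y_R = 0.310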